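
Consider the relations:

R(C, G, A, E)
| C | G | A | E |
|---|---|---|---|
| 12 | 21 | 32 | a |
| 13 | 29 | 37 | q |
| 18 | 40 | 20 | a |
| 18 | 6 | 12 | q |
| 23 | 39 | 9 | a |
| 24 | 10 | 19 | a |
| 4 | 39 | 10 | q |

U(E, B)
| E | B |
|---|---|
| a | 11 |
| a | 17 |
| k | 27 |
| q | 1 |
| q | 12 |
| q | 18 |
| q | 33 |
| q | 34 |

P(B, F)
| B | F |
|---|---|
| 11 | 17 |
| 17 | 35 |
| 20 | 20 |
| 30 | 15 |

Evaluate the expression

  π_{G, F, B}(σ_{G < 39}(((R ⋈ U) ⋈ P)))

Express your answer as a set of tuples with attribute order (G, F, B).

{(10, 17, 11), (10, 35, 17), (21, 17, 11), (21, 35, 17)}

Joining R and U on E yields {(12, 21, 32, a, 11), (12, 21, 32, a, 17), (13, 29, 37, q, 1), (13, 29, 37, q, 12), (13, 29, 37, q, 18), (13, 29, 37, q, 33), (13, 29, 37, q, 34), (18, 40, 20, a, 11), (18, 40, 20, a, 17), (18, 6, 12, q, 1), (18, 6, 12, q, 12), (18, 6, 12, q, 18), (18, 6, 12, q, 33), (18, 6, 12, q, 34), (23, 39, 9, a, 11), (23, 39, 9, a, 17), (24, 10, 19, a, 11), (24, 10, 19, a, 17), (4, 39, 10, q, 1), (4, 39, 10, q, 12), (4, 39, 10, q, 18), (4, 39, 10, q, 33), (4, 39, 10, q, 34)}.
Joining (R ⋈ U) and P on B yields {(12, 21, 32, a, 11, 17), (12, 21, 32, a, 17, 35), (18, 40, 20, a, 11, 17), (18, 40, 20, a, 17, 35), (23, 39, 9, a, 11, 17), (23, 39, 9, a, 17, 35), (24, 10, 19, a, 11, 17), (24, 10, 19, a, 17, 35)}.
Selection G < 39: {(12, 21, 32, a, 11, 17), (12, 21, 32, a, 17, 35), (24, 10, 19, a, 11, 17), (24, 10, 19, a, 17, 35)}
π_{G, F, B} gives {(10, 17, 11), (10, 35, 17), (21, 17, 11), (21, 35, 17)}.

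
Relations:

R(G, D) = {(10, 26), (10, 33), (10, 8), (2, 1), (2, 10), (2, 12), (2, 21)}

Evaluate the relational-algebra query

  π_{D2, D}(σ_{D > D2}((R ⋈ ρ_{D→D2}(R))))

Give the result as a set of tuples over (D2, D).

ρ[D→D2]: schema becomes (G, D2); tuples unchanged.
Natural join on G: {(10, 26, 26), (10, 26, 33), (10, 26, 8), (10, 33, 26), (10, 33, 33), (10, 33, 8), (10, 8, 26), (10, 8, 33), (10, 8, 8), (2, 1, 1), (2, 1, 10), (2, 1, 12), (2, 1, 21), (2, 10, 1), (2, 10, 10), (2, 10, 12), (2, 10, 21), (2, 12, 1), (2, 12, 10), (2, 12, 12), (2, 12, 21), (2, 21, 1), (2, 21, 10), (2, 21, 12), (2, 21, 21)}
σ[D > D2]: keep tuples satisfying D > D2 → {(10, 26, 8), (10, 33, 26), (10, 33, 8), (2, 10, 1), (2, 12, 1), (2, 12, 10), (2, 21, 1), (2, 21, 10), (2, 21, 12)}
π[D2, D]: project onto (D2, D) → {(1, 10), (1, 12), (1, 21), (10, 12), (10, 21), (12, 21), (26, 33), (8, 26), (8, 33)}

{(1, 10), (1, 12), (1, 21), (10, 12), (10, 21), (12, 21), (26, 33), (8, 26), (8, 33)}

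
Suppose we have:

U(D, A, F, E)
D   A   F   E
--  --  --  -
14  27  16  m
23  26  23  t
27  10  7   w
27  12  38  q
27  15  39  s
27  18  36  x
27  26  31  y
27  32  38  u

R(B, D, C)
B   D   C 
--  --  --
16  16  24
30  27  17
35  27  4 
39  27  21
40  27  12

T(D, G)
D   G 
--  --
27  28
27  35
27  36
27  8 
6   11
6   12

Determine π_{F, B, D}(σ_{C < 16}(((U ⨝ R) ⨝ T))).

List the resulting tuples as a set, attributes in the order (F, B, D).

{(31, 35, 27), (31, 40, 27), (36, 35, 27), (36, 40, 27), (38, 35, 27), (38, 40, 27), (39, 35, 27), (39, 40, 27), (7, 35, 27), (7, 40, 27)}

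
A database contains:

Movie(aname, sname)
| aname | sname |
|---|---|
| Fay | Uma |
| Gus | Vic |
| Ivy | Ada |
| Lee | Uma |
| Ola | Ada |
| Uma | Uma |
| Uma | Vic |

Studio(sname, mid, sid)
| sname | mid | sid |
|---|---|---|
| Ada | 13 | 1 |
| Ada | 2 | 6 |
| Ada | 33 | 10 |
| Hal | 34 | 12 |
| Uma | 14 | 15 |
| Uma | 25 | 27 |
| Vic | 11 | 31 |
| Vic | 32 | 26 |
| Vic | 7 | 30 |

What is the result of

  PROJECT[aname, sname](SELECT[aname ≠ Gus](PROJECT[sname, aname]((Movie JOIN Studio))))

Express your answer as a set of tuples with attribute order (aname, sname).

Natural join on sname: {(Fay, Uma, 14, 15), (Fay, Uma, 25, 27), (Gus, Vic, 11, 31), (Gus, Vic, 32, 26), (Gus, Vic, 7, 30), (Ivy, Ada, 13, 1), (Ivy, Ada, 2, 6), (Ivy, Ada, 33, 10), (Lee, Uma, 14, 15), (Lee, Uma, 25, 27), (Ola, Ada, 13, 1), (Ola, Ada, 2, 6), (Ola, Ada, 33, 10), (Uma, Uma, 14, 15), (Uma, Uma, 25, 27), (Uma, Vic, 11, 31), (Uma, Vic, 32, 26), (Uma, Vic, 7, 30)}
π[sname, aname]: project onto (sname, aname) (11 duplicate(s) eliminated) → {(Ada, Ivy), (Ada, Ola), (Uma, Fay), (Uma, Lee), (Uma, Uma), (Vic, Gus), (Vic, Uma)}
Filtering on aname ≠ Gus leaves {(Ada, Ivy), (Ada, Ola), (Uma, Fay), (Uma, Lee), (Uma, Uma), (Vic, Uma)}.
π[aname, sname]: project onto (aname, sname) → {(Fay, Uma), (Ivy, Ada), (Lee, Uma), (Ola, Ada), (Uma, Uma), (Uma, Vic)}

{(Fay, Uma), (Ivy, Ada), (Lee, Uma), (Ola, Ada), (Uma, Uma), (Uma, Vic)}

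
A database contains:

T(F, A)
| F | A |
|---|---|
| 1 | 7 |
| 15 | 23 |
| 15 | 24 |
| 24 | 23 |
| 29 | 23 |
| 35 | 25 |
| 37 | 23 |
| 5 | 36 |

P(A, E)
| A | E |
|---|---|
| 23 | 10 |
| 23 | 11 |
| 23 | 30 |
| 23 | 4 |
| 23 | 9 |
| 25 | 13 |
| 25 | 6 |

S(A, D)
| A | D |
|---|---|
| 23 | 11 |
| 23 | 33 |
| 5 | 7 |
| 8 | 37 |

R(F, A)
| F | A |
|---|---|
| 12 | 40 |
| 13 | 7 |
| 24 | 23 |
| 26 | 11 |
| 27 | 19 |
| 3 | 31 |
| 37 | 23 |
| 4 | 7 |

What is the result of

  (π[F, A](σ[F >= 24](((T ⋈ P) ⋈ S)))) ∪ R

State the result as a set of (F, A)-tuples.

{(12, 40), (13, 7), (24, 23), (26, 11), (27, 19), (29, 23), (3, 31), (37, 23), (4, 7)}

T ⋈ P (natural join on A): {(15, 23, 10), (15, 23, 11), (15, 23, 30), (15, 23, 4), (15, 23, 9), (24, 23, 10), (24, 23, 11), (24, 23, 30), (24, 23, 4), (24, 23, 9), (29, 23, 10), (29, 23, 11), (29, 23, 30), (29, 23, 4), (29, 23, 9), (35, 25, 13), (35, 25, 6), (37, 23, 10), (37, 23, 11), (37, 23, 30), (37, 23, 4), (37, 23, 9)}
(T ⋈ P) ⋈ S (natural join on A): {(15, 23, 10, 11), (15, 23, 10, 33), (15, 23, 11, 11), (15, 23, 11, 33), (15, 23, 30, 11), (15, 23, 30, 33), (15, 23, 4, 11), (15, 23, 4, 33), (15, 23, 9, 11), (15, 23, 9, 33), (24, 23, 10, 11), (24, 23, 10, 33), (24, 23, 11, 11), (24, 23, 11, 33), (24, 23, 30, 11), (24, 23, 30, 33), (24, 23, 4, 11), (24, 23, 4, 33), (24, 23, 9, 11), (24, 23, 9, 33), (29, 23, 10, 11), (29, 23, 10, 33), (29, 23, 11, 11), (29, 23, 11, 33), (29, 23, 30, 11), (29, 23, 30, 33), (29, 23, 4, 11), (29, 23, 4, 33), (29, 23, 9, 11), (29, 23, 9, 33), (37, 23, 10, 11), (37, 23, 10, 33), (37, 23, 11, 11), (37, 23, 11, 33), (37, 23, 30, 11), (37, 23, 30, 33), (37, 23, 4, 11), (37, 23, 4, 33), (37, 23, 9, 11), (37, 23, 9, 33)}
Selection F >= 24: {(24, 23, 10, 11), (24, 23, 10, 33), (24, 23, 11, 11), (24, 23, 11, 33), (24, 23, 30, 11), (24, 23, 30, 33), (24, 23, 4, 11), (24, 23, 4, 33), (24, 23, 9, 11), (24, 23, 9, 33), (29, 23, 10, 11), (29, 23, 10, 33), (29, 23, 11, 11), (29, 23, 11, 33), (29, 23, 30, 11), (29, 23, 30, 33), (29, 23, 4, 11), (29, 23, 4, 33), (29, 23, 9, 11), (29, 23, 9, 33), (37, 23, 10, 11), (37, 23, 10, 33), (37, 23, 11, 11), (37, 23, 11, 33), (37, 23, 30, 11), (37, 23, 30, 33), (37, 23, 4, 11), (37, 23, 4, 33), (37, 23, 9, 11), (37, 23, 9, 33)}
Projecting to F, A (27 duplicate(s) eliminated): {(24, 23), (29, 23), (37, 23)}
Union: {(24, 23), (29, 23), (37, 23)} with {(12, 40), (13, 7), (24, 23), (26, 11), (27, 19), (3, 31), (37, 23), (4, 7)} → {(12, 40), (13, 7), (24, 23), (26, 11), (27, 19), (29, 23), (3, 31), (37, 23), (4, 7)}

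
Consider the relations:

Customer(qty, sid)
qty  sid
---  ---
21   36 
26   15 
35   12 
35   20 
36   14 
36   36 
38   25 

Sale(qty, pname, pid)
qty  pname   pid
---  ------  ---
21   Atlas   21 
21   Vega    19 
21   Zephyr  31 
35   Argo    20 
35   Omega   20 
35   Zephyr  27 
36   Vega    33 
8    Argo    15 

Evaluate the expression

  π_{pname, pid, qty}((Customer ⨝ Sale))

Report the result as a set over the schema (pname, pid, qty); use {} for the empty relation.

Natural join on qty: {(21, 36, Atlas, 21), (21, 36, Vega, 19), (21, 36, Zephyr, 31), (35, 12, Argo, 20), (35, 12, Omega, 20), (35, 12, Zephyr, 27), (35, 20, Argo, 20), (35, 20, Omega, 20), (35, 20, Zephyr, 27), (36, 14, Vega, 33), (36, 36, Vega, 33)}
Keep only column(s) pname, pid, qty (4 duplicate(s) eliminated): {(Argo, 20, 35), (Atlas, 21, 21), (Omega, 20, 35), (Vega, 19, 21), (Vega, 33, 36), (Zephyr, 27, 35), (Zephyr, 31, 21)}

{(Argo, 20, 35), (Atlas, 21, 21), (Omega, 20, 35), (Vega, 19, 21), (Vega, 33, 36), (Zephyr, 27, 35), (Zephyr, 31, 21)}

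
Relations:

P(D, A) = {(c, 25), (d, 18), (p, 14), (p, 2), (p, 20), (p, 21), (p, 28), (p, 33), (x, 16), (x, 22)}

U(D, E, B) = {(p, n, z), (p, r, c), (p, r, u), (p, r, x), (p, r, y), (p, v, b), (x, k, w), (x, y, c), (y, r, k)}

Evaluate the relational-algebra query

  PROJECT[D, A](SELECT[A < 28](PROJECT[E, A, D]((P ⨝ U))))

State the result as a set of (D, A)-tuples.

{(p, 14), (p, 2), (p, 20), (p, 21), (x, 16), (x, 22)}

Natural join on D: {(p, 14, n, z), (p, 14, r, c), (p, 14, r, u), (p, 14, r, x), (p, 14, r, y), (p, 14, v, b), (p, 2, n, z), (p, 2, r, c), (p, 2, r, u), (p, 2, r, x), (p, 2, r, y), (p, 2, v, b), (p, 20, n, z), (p, 20, r, c), (p, 20, r, u), (p, 20, r, x), (p, 20, r, y), (p, 20, v, b), (p, 21, n, z), (p, 21, r, c), (p, 21, r, u), (p, 21, r, x), (p, 21, r, y), (p, 21, v, b), (p, 28, n, z), (p, 28, r, c), (p, 28, r, u), (p, 28, r, x), (p, 28, r, y), (p, 28, v, b), (p, 33, n, z), (p, 33, r, c), (p, 33, r, u), (p, 33, r, x), (p, 33, r, y), (p, 33, v, b), (x, 16, k, w), (x, 16, y, c), (x, 22, k, w), (x, 22, y, c)}
π_{E, A, D} gives {(k, 16, x), (k, 22, x), (n, 14, p), (n, 2, p), (n, 20, p), (n, 21, p), (n, 28, p), (n, 33, p), (r, 14, p), (r, 2, p), (r, 20, p), (r, 21, p), (r, 28, p), (r, 33, p), (v, 14, p), (v, 2, p), (v, 20, p), (v, 21, p), (v, 28, p), (v, 33, p), (y, 16, x), (y, 22, x)} (18 duplicate(s) eliminated).
σ[A < 28]: keep tuples satisfying A < 28 → {(k, 16, x), (k, 22, x), (n, 14, p), (n, 2, p), (n, 20, p), (n, 21, p), (r, 14, p), (r, 2, p), (r, 20, p), (r, 21, p), (v, 14, p), (v, 2, p), (v, 20, p), (v, 21, p), (y, 16, x), (y, 22, x)}
π_{D, A} gives {(p, 14), (p, 2), (p, 20), (p, 21), (x, 16), (x, 22)} (10 duplicate(s) eliminated).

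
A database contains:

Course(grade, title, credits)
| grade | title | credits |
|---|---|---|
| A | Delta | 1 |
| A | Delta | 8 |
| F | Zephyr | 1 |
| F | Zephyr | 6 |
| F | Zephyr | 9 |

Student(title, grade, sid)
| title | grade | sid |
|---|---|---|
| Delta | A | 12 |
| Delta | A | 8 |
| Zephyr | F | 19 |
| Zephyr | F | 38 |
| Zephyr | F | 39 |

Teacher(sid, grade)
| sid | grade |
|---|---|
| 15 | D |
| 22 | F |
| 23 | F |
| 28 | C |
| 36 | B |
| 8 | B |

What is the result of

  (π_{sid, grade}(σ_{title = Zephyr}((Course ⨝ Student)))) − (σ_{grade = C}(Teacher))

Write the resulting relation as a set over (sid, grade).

Joining Course and Student on grade, title yields {(A, Delta, 1, 12), (A, Delta, 1, 8), (A, Delta, 8, 12), (A, Delta, 8, 8), (F, Zephyr, 1, 19), (F, Zephyr, 1, 38), (F, Zephyr, 1, 39), (F, Zephyr, 6, 19), (F, Zephyr, 6, 38), (F, Zephyr, 6, 39), (F, Zephyr, 9, 19), (F, Zephyr, 9, 38), (F, Zephyr, 9, 39)}.
Filtering on title = Zephyr leaves {(F, Zephyr, 1, 19), (F, Zephyr, 1, 38), (F, Zephyr, 1, 39), (F, Zephyr, 6, 19), (F, Zephyr, 6, 38), (F, Zephyr, 6, 39), (F, Zephyr, 9, 19), (F, Zephyr, 9, 38), (F, Zephyr, 9, 39)}.
Projecting to sid, grade (6 duplicate(s) eliminated): {(19, F), (38, F), (39, F)}
Filtering on grade = C leaves {(28, C)}.
Set difference of the two operands is {(19, F), (38, F), (39, F)}.

{(19, F), (38, F), (39, F)}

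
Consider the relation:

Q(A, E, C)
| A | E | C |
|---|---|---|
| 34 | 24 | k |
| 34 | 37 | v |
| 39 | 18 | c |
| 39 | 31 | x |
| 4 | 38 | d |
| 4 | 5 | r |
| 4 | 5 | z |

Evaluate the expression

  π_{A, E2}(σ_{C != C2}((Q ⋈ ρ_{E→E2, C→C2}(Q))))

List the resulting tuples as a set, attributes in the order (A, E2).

ρ[E→E2, C→C2]: schema becomes (A, E2, C2); tuples unchanged.
Joining Q and ρ_{E→E2, C→C2}(Q) on A yields {(34, 24, k, 24, k), (34, 24, k, 37, v), (34, 37, v, 24, k), (34, 37, v, 37, v), (39, 18, c, 18, c), (39, 18, c, 31, x), (39, 31, x, 18, c), (39, 31, x, 31, x), (4, 38, d, 38, d), (4, 38, d, 5, r), (4, 38, d, 5, z), (4, 5, r, 38, d), (4, 5, r, 5, r), (4, 5, r, 5, z), (4, 5, z, 38, d), (4, 5, z, 5, r), (4, 5, z, 5, z)}.
Apply σ_{C != C2}; surviving tuples: {(34, 24, k, 37, v), (34, 37, v, 24, k), (39, 18, c, 31, x), (39, 31, x, 18, c), (4, 38, d, 5, r), (4, 38, d, 5, z), (4, 5, r, 38, d), (4, 5, r, 5, z), (4, 5, z, 38, d), (4, 5, z, 5, r)}
Projecting to A, E2 (4 duplicate(s) eliminated): {(34, 24), (34, 37), (39, 18), (39, 31), (4, 38), (4, 5)}

{(34, 24), (34, 37), (39, 18), (39, 31), (4, 38), (4, 5)}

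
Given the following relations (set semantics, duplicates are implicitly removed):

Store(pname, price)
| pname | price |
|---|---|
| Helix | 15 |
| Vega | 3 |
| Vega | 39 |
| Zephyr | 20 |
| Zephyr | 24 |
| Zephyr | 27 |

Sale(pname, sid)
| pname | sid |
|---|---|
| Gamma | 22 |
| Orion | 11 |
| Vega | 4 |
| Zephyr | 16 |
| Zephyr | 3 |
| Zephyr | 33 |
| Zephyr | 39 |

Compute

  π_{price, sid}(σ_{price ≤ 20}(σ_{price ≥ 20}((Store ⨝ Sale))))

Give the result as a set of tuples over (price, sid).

{(20, 16), (20, 3), (20, 33), (20, 39)}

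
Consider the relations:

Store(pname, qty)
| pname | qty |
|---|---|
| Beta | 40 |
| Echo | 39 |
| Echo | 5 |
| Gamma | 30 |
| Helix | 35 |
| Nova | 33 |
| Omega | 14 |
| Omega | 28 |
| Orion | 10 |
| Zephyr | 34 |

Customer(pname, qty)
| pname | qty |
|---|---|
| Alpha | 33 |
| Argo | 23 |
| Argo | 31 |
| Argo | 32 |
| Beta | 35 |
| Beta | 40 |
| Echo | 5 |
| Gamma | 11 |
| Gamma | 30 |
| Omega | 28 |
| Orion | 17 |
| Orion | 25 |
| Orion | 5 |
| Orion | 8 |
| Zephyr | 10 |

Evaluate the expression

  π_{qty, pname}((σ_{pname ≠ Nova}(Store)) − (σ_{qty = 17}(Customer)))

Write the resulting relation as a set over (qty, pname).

{(10, Orion), (14, Omega), (28, Omega), (30, Gamma), (34, Zephyr), (35, Helix), (39, Echo), (40, Beta), (5, Echo)}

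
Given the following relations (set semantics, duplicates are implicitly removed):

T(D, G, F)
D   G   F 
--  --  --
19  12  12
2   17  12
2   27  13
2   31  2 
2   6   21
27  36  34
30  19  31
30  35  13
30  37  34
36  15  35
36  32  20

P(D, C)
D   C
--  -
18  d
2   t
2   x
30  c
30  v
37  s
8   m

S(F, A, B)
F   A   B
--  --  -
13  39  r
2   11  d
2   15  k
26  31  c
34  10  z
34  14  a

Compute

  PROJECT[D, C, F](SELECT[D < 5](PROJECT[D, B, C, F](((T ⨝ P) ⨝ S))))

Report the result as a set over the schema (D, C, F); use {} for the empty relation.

Joining T and P on D yields {(2, 17, 12, t), (2, 17, 12, x), (2, 27, 13, t), (2, 27, 13, x), (2, 31, 2, t), (2, 31, 2, x), (2, 6, 21, t), (2, 6, 21, x), (30, 19, 31, c), (30, 19, 31, v), (30, 35, 13, c), (30, 35, 13, v), (30, 37, 34, c), (30, 37, 34, v)}.
Joining (T ⨝ P) and S on F yields {(2, 27, 13, t, 39, r), (2, 27, 13, x, 39, r), (2, 31, 2, t, 11, d), (2, 31, 2, t, 15, k), (2, 31, 2, x, 11, d), (2, 31, 2, x, 15, k), (30, 35, 13, c, 39, r), (30, 35, 13, v, 39, r), (30, 37, 34, c, 10, z), (30, 37, 34, c, 14, a), (30, 37, 34, v, 10, z), (30, 37, 34, v, 14, a)}.
π[D, B, C, F]: project onto (D, B, C, F) → {(2, d, t, 2), (2, d, x, 2), (2, k, t, 2), (2, k, x, 2), (2, r, t, 13), (2, r, x, 13), (30, a, c, 34), (30, a, v, 34), (30, r, c, 13), (30, r, v, 13), (30, z, c, 34), (30, z, v, 34)}
Apply σ_{D < 5}; surviving tuples: {(2, d, t, 2), (2, d, x, 2), (2, k, t, 2), (2, k, x, 2), (2, r, t, 13), (2, r, x, 13)}
π[D, C, F]: project onto (D, C, F) (2 duplicate(s) eliminated) → {(2, t, 13), (2, t, 2), (2, x, 13), (2, x, 2)}

{(2, t, 13), (2, t, 2), (2, x, 13), (2, x, 2)}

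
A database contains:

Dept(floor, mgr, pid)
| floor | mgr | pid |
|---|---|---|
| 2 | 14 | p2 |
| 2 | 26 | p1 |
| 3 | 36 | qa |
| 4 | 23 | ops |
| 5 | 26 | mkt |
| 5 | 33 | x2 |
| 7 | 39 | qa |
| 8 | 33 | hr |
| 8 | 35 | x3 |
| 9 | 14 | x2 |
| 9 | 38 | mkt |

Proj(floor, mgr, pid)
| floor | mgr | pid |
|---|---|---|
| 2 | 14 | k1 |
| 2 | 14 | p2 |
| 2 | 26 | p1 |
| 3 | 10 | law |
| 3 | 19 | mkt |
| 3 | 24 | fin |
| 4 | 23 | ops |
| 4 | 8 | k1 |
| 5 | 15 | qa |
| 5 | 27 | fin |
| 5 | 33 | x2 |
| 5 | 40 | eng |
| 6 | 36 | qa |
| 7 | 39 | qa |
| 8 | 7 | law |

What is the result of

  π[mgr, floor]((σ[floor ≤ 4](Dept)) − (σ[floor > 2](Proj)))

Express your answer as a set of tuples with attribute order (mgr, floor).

Selection floor ≤ 4: {(2, 14, p2), (2, 26, p1), (3, 36, qa), (4, 23, ops)}
Selection floor > 2: {(3, 10, law), (3, 19, mkt), (3, 24, fin), (4, 23, ops), (4, 8, k1), (5, 15, qa), (5, 27, fin), (5, 33, x2), (5, 40, eng), (6, 36, qa), (7, 39, qa), (8, 7, law)}
Set difference of the two operands is {(2, 14, p2), (2, 26, p1), (3, 36, qa)}.
Projecting to mgr, floor: {(14, 2), (26, 2), (36, 3)}

{(14, 2), (26, 2), (36, 3)}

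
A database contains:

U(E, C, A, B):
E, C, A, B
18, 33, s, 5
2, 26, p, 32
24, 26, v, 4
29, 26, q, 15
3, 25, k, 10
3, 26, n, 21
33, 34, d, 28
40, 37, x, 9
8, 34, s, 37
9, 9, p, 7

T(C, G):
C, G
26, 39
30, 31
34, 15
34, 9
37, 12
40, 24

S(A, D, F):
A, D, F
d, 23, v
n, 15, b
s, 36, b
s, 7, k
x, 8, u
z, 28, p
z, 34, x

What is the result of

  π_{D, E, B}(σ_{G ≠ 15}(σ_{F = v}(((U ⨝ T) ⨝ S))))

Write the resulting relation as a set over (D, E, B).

Joining U and T on C yields {(2, 26, p, 32, 39), (24, 26, v, 4, 39), (29, 26, q, 15, 39), (3, 26, n, 21, 39), (33, 34, d, 28, 15), (33, 34, d, 28, 9), (40, 37, x, 9, 12), (8, 34, s, 37, 15), (8, 34, s, 37, 9)}.
Joining (U ⨝ T) and S on A yields {(3, 26, n, 21, 39, 15, b), (33, 34, d, 28, 15, 23, v), (33, 34, d, 28, 9, 23, v), (40, 37, x, 9, 12, 8, u), (8, 34, s, 37, 15, 36, b), (8, 34, s, 37, 15, 7, k), (8, 34, s, 37, 9, 36, b), (8, 34, s, 37, 9, 7, k)}.
Selection F = v: {(33, 34, d, 28, 15, 23, v), (33, 34, d, 28, 9, 23, v)}
Selection G ≠ 15: {(33, 34, d, 28, 9, 23, v)}
π[D, E, B]: project onto (D, E, B) → {(23, 33, 28)}

{(23, 33, 28)}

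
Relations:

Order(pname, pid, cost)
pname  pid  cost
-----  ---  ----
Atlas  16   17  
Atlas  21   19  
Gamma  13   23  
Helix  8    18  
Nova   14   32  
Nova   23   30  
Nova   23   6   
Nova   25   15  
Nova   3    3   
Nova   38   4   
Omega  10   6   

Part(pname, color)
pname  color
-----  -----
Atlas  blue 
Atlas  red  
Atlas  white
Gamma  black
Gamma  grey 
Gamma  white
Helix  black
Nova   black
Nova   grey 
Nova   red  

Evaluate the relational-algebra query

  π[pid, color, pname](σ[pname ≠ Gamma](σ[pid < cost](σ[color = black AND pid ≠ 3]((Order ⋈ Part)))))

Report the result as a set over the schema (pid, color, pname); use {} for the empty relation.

{(14, black, Nova), (23, black, Nova), (8, black, Helix)}

Order ⋈ Part (natural join on pname): {(Atlas, 16, 17, blue), (Atlas, 16, 17, red), (Atlas, 16, 17, white), (Atlas, 21, 19, blue), (Atlas, 21, 19, red), (Atlas, 21, 19, white), (Gamma, 13, 23, black), (Gamma, 13, 23, grey), (Gamma, 13, 23, white), (Helix, 8, 18, black), (Nova, 14, 32, black), (Nova, 14, 32, grey), (Nova, 14, 32, red), (Nova, 23, 30, black), (Nova, 23, 30, grey), (Nova, 23, 30, red), (Nova, 23, 6, black), (Nova, 23, 6, grey), (Nova, 23, 6, red), (Nova, 25, 15, black), (Nova, 25, 15, grey), (Nova, 25, 15, red), (Nova, 3, 3, black), (Nova, 3, 3, grey), (Nova, 3, 3, red), (Nova, 38, 4, black), (Nova, 38, 4, grey), (Nova, 38, 4, red)}
Filtering on color = black AND pid ≠ 3 leaves {(Gamma, 13, 23, black), (Helix, 8, 18, black), (Nova, 14, 32, black), (Nova, 23, 30, black), (Nova, 23, 6, black), (Nova, 25, 15, black), (Nova, 38, 4, black)}.
Filtering on pid < cost leaves {(Gamma, 13, 23, black), (Helix, 8, 18, black), (Nova, 14, 32, black), (Nova, 23, 30, black)}.
Filtering on pname ≠ Gamma leaves {(Helix, 8, 18, black), (Nova, 14, 32, black), (Nova, 23, 30, black)}.
Projecting to pid, color, pname: {(14, black, Nova), (23, black, Nova), (8, black, Helix)}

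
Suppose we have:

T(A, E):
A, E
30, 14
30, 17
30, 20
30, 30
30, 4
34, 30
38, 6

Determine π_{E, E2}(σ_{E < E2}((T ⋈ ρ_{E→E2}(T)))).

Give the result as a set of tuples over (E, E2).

{(14, 17), (14, 20), (14, 30), (17, 20), (17, 30), (20, 30), (4, 14), (4, 17), (4, 20), (4, 30)}

ρ[E→E2]: schema becomes (A, E2); tuples unchanged.
Joining T and ρ_{E→E2}(T) on A yields {(30, 14, 14), (30, 14, 17), (30, 14, 20), (30, 14, 30), (30, 14, 4), (30, 17, 14), (30, 17, 17), (30, 17, 20), (30, 17, 30), (30, 17, 4), (30, 20, 14), (30, 20, 17), (30, 20, 20), (30, 20, 30), (30, 20, 4), (30, 30, 14), (30, 30, 17), (30, 30, 20), (30, 30, 30), (30, 30, 4), (30, 4, 14), (30, 4, 17), (30, 4, 20), (30, 4, 30), (30, 4, 4), (34, 30, 30), (38, 6, 6)}.
Filtering on E < E2 leaves {(30, 14, 17), (30, 14, 20), (30, 14, 30), (30, 17, 20), (30, 17, 30), (30, 20, 30), (30, 4, 14), (30, 4, 17), (30, 4, 20), (30, 4, 30)}.
Keep only column(s) E, E2: {(14, 17), (14, 20), (14, 30), (17, 20), (17, 30), (20, 30), (4, 14), (4, 17), (4, 20), (4, 30)}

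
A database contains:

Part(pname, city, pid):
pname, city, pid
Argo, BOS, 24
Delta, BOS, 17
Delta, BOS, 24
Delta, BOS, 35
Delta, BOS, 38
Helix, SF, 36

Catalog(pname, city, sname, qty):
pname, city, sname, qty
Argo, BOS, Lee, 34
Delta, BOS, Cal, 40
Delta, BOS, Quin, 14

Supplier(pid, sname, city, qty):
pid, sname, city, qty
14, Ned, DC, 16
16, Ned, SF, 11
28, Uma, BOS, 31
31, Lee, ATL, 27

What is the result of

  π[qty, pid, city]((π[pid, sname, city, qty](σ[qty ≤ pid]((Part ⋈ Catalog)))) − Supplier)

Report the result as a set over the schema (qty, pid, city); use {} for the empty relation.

Natural join on pname, city: {(Argo, BOS, 24, Lee, 34), (Delta, BOS, 17, Cal, 40), (Delta, BOS, 17, Quin, 14), (Delta, BOS, 24, Cal, 40), (Delta, BOS, 24, Quin, 14), (Delta, BOS, 35, Cal, 40), (Delta, BOS, 35, Quin, 14), (Delta, BOS, 38, Cal, 40), (Delta, BOS, 38, Quin, 14)}
Filtering on qty ≤ pid leaves {(Delta, BOS, 17, Quin, 14), (Delta, BOS, 24, Quin, 14), (Delta, BOS, 35, Quin, 14), (Delta, BOS, 38, Quin, 14)}.
Keep only column(s) pid, sname, city, qty: {(17, Quin, BOS, 14), (24, Quin, BOS, 14), (35, Quin, BOS, 14), (38, Quin, BOS, 14)}
Set difference of the two operands is {(17, Quin, BOS, 14), (24, Quin, BOS, 14), (35, Quin, BOS, 14), (38, Quin, BOS, 14)}.
Keep only column(s) qty, pid, city: {(14, 17, BOS), (14, 24, BOS), (14, 35, BOS), (14, 38, BOS)}

{(14, 17, BOS), (14, 24, BOS), (14, 35, BOS), (14, 38, BOS)}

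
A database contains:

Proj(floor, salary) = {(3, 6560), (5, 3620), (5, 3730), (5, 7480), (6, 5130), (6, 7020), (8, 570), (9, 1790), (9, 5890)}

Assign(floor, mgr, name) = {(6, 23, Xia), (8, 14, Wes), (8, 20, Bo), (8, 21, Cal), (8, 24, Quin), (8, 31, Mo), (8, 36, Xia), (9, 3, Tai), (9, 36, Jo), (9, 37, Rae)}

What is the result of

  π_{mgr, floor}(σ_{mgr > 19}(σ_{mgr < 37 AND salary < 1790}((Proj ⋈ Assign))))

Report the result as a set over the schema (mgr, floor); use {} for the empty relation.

{(20, 8), (21, 8), (24, 8), (31, 8), (36, 8)}

Natural join on floor: {(6, 5130, 23, Xia), (6, 7020, 23, Xia), (8, 570, 14, Wes), (8, 570, 20, Bo), (8, 570, 21, Cal), (8, 570, 24, Quin), (8, 570, 31, Mo), (8, 570, 36, Xia), (9, 1790, 3, Tai), (9, 1790, 36, Jo), (9, 1790, 37, Rae), (9, 5890, 3, Tai), (9, 5890, 36, Jo), (9, 5890, 37, Rae)}
σ[mgr < 37 AND salary < 1790]: keep tuples satisfying mgr < 37 AND salary < 1790 → {(8, 570, 14, Wes), (8, 570, 20, Bo), (8, 570, 21, Cal), (8, 570, 24, Quin), (8, 570, 31, Mo), (8, 570, 36, Xia)}
σ[mgr > 19]: keep tuples satisfying mgr > 19 → {(8, 570, 20, Bo), (8, 570, 21, Cal), (8, 570, 24, Quin), (8, 570, 31, Mo), (8, 570, 36, Xia)}
π_{mgr, floor} gives {(20, 8), (21, 8), (24, 8), (31, 8), (36, 8)}.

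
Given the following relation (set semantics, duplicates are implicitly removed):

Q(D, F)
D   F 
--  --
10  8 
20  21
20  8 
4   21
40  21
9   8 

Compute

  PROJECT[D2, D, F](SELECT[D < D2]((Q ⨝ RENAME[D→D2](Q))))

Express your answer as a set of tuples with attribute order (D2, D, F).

{(10, 9, 8), (20, 10, 8), (20, 4, 21), (20, 9, 8), (40, 20, 21), (40, 4, 21)}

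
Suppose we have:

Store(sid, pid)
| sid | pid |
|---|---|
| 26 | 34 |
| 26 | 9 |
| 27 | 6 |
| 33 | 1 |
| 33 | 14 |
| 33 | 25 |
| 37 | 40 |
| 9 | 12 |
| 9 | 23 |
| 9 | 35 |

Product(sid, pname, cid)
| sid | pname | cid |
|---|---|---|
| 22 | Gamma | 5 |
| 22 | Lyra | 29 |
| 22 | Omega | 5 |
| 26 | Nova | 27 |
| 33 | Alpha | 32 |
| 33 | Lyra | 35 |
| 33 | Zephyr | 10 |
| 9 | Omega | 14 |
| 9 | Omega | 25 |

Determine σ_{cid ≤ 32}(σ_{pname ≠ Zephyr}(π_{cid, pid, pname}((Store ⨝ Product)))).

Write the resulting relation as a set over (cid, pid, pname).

Natural join on sid: {(26, 34, Nova, 27), (26, 9, Nova, 27), (33, 1, Alpha, 32), (33, 1, Lyra, 35), (33, 1, Zephyr, 10), (33, 14, Alpha, 32), (33, 14, Lyra, 35), (33, 14, Zephyr, 10), (33, 25, Alpha, 32), (33, 25, Lyra, 35), (33, 25, Zephyr, 10), (9, 12, Omega, 14), (9, 12, Omega, 25), (9, 23, Omega, 14), (9, 23, Omega, 25), (9, 35, Omega, 14), (9, 35, Omega, 25)}
Keep only column(s) cid, pid, pname: {(10, 1, Zephyr), (10, 14, Zephyr), (10, 25, Zephyr), (14, 12, Omega), (14, 23, Omega), (14, 35, Omega), (25, 12, Omega), (25, 23, Omega), (25, 35, Omega), (27, 34, Nova), (27, 9, Nova), (32, 1, Alpha), (32, 14, Alpha), (32, 25, Alpha), (35, 1, Lyra), (35, 14, Lyra), (35, 25, Lyra)}
Apply σ_{pname ≠ Zephyr}; surviving tuples: {(14, 12, Omega), (14, 23, Omega), (14, 35, Omega), (25, 12, Omega), (25, 23, Omega), (25, 35, Omega), (27, 34, Nova), (27, 9, Nova), (32, 1, Alpha), (32, 14, Alpha), (32, 25, Alpha), (35, 1, Lyra), (35, 14, Lyra), (35, 25, Lyra)}
Apply σ_{cid ≤ 32}; surviving tuples: {(14, 12, Omega), (14, 23, Omega), (14, 35, Omega), (25, 12, Omega), (25, 23, Omega), (25, 35, Omega), (27, 34, Nova), (27, 9, Nova), (32, 1, Alpha), (32, 14, Alpha), (32, 25, Alpha)}

{(14, 12, Omega), (14, 23, Omega), (14, 35, Omega), (25, 12, Omega), (25, 23, Omega), (25, 35, Omega), (27, 34, Nova), (27, 9, Nova), (32, 1, Alpha), (32, 14, Alpha), (32, 25, Alpha)}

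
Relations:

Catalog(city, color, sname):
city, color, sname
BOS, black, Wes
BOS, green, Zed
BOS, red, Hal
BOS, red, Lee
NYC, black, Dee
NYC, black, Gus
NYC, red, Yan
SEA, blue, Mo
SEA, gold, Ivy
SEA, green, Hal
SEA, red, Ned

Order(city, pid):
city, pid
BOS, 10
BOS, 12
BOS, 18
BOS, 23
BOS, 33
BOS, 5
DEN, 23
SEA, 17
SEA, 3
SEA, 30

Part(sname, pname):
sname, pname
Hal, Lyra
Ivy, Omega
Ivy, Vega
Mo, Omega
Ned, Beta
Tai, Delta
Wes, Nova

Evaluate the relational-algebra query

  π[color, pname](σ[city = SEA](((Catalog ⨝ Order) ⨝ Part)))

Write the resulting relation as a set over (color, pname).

Natural join on city: {(BOS, black, Wes, 10), (BOS, black, Wes, 12), (BOS, black, Wes, 18), (BOS, black, Wes, 23), (BOS, black, Wes, 33), (BOS, black, Wes, 5), (BOS, green, Zed, 10), (BOS, green, Zed, 12), (BOS, green, Zed, 18), (BOS, green, Zed, 23), (BOS, green, Zed, 33), (BOS, green, Zed, 5), (BOS, red, Hal, 10), (BOS, red, Hal, 12), (BOS, red, Hal, 18), (BOS, red, Hal, 23), (BOS, red, Hal, 33), (BOS, red, Hal, 5), (BOS, red, Lee, 10), (BOS, red, Lee, 12), (BOS, red, Lee, 18), (BOS, red, Lee, 23), (BOS, red, Lee, 33), (BOS, red, Lee, 5), (SEA, blue, Mo, 17), (SEA, blue, Mo, 3), (SEA, blue, Mo, 30), (SEA, gold, Ivy, 17), (SEA, gold, Ivy, 3), (SEA, gold, Ivy, 30), (SEA, green, Hal, 17), (SEA, green, Hal, 3), (SEA, green, Hal, 30), (SEA, red, Ned, 17), (SEA, red, Ned, 3), (SEA, red, Ned, 30)}
Natural join on sname: {(BOS, black, Wes, 10, Nova), (BOS, black, Wes, 12, Nova), (BOS, black, Wes, 18, Nova), (BOS, black, Wes, 23, Nova), (BOS, black, Wes, 33, Nova), (BOS, black, Wes, 5, Nova), (BOS, red, Hal, 10, Lyra), (BOS, red, Hal, 12, Lyra), (BOS, red, Hal, 18, Lyra), (BOS, red, Hal, 23, Lyra), (BOS, red, Hal, 33, Lyra), (BOS, red, Hal, 5, Lyra), (SEA, blue, Mo, 17, Omega), (SEA, blue, Mo, 3, Omega), (SEA, blue, Mo, 30, Omega), (SEA, gold, Ivy, 17, Omega), (SEA, gold, Ivy, 17, Vega), (SEA, gold, Ivy, 3, Omega), (SEA, gold, Ivy, 3, Vega), (SEA, gold, Ivy, 30, Omega), (SEA, gold, Ivy, 30, Vega), (SEA, green, Hal, 17, Lyra), (SEA, green, Hal, 3, Lyra), (SEA, green, Hal, 30, Lyra), (SEA, red, Ned, 17, Beta), (SEA, red, Ned, 3, Beta), (SEA, red, Ned, 30, Beta)}
Selection city = SEA: {(SEA, blue, Mo, 17, Omega), (SEA, blue, Mo, 3, Omega), (SEA, blue, Mo, 30, Omega), (SEA, gold, Ivy, 17, Omega), (SEA, gold, Ivy, 17, Vega), (SEA, gold, Ivy, 3, Omega), (SEA, gold, Ivy, 3, Vega), (SEA, gold, Ivy, 30, Omega), (SEA, gold, Ivy, 30, Vega), (SEA, green, Hal, 17, Lyra), (SEA, green, Hal, 3, Lyra), (SEA, green, Hal, 30, Lyra), (SEA, red, Ned, 17, Beta), (SEA, red, Ned, 3, Beta), (SEA, red, Ned, 30, Beta)}
π[color, pname]: project onto (color, pname) (10 duplicate(s) eliminated) → {(blue, Omega), (gold, Omega), (gold, Vega), (green, Lyra), (red, Beta)}

{(blue, Omega), (gold, Omega), (gold, Vega), (green, Lyra), (red, Beta)}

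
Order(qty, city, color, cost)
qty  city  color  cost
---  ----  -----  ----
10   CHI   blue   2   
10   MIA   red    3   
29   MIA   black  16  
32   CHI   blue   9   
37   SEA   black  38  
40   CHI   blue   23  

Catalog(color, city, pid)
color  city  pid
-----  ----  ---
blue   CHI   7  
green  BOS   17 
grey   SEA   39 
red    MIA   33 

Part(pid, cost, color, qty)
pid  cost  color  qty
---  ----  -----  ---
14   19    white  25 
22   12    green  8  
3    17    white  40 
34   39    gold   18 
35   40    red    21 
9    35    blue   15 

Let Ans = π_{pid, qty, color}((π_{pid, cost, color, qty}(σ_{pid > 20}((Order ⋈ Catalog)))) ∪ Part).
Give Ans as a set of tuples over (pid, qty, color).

Order ⋈ Catalog (natural join on city, color): {(10, CHI, blue, 2, 7), (10, MIA, red, 3, 33), (32, CHI, blue, 9, 7), (40, CHI, blue, 23, 7)}
Apply σ_{pid > 20}; surviving tuples: {(10, MIA, red, 3, 33)}
π_{pid, cost, color, qty} gives {(33, 3, red, 10)}.
Union: {(33, 3, red, 10)} with {(14, 19, white, 25), (22, 12, green, 8), (3, 17, white, 40), (34, 39, gold, 18), (35, 40, red, 21), (9, 35, blue, 15)} → {(14, 19, white, 25), (22, 12, green, 8), (3, 17, white, 40), (33, 3, red, 10), (34, 39, gold, 18), (35, 40, red, 21), (9, 35, blue, 15)}
π_{pid, qty, color} gives {(14, 25, white), (22, 8, green), (3, 40, white), (33, 10, red), (34, 18, gold), (35, 21, red), (9, 15, blue)}.

{(14, 25, white), (22, 8, green), (3, 40, white), (33, 10, red), (34, 18, gold), (35, 21, red), (9, 15, blue)}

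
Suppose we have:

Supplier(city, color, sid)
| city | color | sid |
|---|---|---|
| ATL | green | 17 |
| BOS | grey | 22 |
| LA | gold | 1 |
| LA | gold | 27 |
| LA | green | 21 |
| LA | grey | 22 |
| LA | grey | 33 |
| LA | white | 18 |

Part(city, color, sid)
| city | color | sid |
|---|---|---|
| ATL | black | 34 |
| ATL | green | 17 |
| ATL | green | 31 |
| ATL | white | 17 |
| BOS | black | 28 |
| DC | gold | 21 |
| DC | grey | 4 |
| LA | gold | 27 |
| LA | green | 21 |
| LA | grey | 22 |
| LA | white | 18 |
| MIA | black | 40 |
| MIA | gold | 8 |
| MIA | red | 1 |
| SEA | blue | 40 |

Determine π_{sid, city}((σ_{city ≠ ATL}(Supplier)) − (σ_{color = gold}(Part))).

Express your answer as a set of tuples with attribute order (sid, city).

Apply σ_{city ≠ ATL}; surviving tuples: {(BOS, grey, 22), (LA, gold, 1), (LA, gold, 27), (LA, green, 21), (LA, grey, 22), (LA, grey, 33), (LA, white, 18)}
Apply σ_{color = gold}; surviving tuples: {(DC, gold, 21), (LA, gold, 27), (MIA, gold, 8)}
Difference: {(BOS, grey, 22), (LA, gold, 1), (LA, gold, 27), (LA, green, 21), (LA, grey, 22), (LA, grey, 33), (LA, white, 18)} with {(DC, gold, 21), (LA, gold, 27), (MIA, gold, 8)} → {(BOS, grey, 22), (LA, gold, 1), (LA, green, 21), (LA, grey, 22), (LA, grey, 33), (LA, white, 18)}
π[sid, city]: project onto (sid, city) → {(1, LA), (18, LA), (21, LA), (22, BOS), (22, LA), (33, LA)}

{(1, LA), (18, LA), (21, LA), (22, BOS), (22, LA), (33, LA)}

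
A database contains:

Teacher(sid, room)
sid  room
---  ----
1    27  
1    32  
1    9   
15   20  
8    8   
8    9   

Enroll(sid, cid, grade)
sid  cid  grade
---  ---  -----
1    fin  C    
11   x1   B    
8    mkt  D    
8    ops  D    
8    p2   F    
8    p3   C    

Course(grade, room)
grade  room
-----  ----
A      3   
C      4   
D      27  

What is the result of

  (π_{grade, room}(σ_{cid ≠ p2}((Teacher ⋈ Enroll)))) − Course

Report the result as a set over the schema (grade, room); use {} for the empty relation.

Natural join on sid: {(1, 27, fin, C), (1, 32, fin, C), (1, 9, fin, C), (8, 8, mkt, D), (8, 8, ops, D), (8, 8, p2, F), (8, 8, p3, C), (8, 9, mkt, D), (8, 9, ops, D), (8, 9, p2, F), (8, 9, p3, C)}
σ[cid ≠ p2]: keep tuples satisfying cid ≠ p2 → {(1, 27, fin, C), (1, 32, fin, C), (1, 9, fin, C), (8, 8, mkt, D), (8, 8, ops, D), (8, 8, p3, C), (8, 9, mkt, D), (8, 9, ops, D), (8, 9, p3, C)}
Keep only column(s) grade, room (3 duplicate(s) eliminated): {(C, 27), (C, 32), (C, 8), (C, 9), (D, 8), (D, 9)}
Difference: {(C, 27), (C, 32), (C, 8), (C, 9), (D, 8), (D, 9)} with {(A, 3), (C, 4), (D, 27)} → {(C, 27), (C, 32), (C, 8), (C, 9), (D, 8), (D, 9)}

{(C, 27), (C, 32), (C, 8), (C, 9), (D, 8), (D, 9)}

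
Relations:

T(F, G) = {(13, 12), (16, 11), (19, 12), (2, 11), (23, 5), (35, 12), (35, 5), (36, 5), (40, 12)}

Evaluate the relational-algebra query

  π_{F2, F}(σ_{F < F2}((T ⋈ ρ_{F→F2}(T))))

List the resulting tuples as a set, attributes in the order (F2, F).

ρ[F→F2]: schema becomes (F2, G); tuples unchanged.
T ⋈ ρ_{F→F2}(T) (natural join on G): {(13, 12, 13), (13, 12, 19), (13, 12, 35), (13, 12, 40), (16, 11, 16), (16, 11, 2), (19, 12, 13), (19, 12, 19), (19, 12, 35), (19, 12, 40), (2, 11, 16), (2, 11, 2), (23, 5, 23), (23, 5, 35), (23, 5, 36), (35, 12, 13), (35, 12, 19), (35, 12, 35), (35, 12, 40), (35, 5, 23), (35, 5, 35), (35, 5, 36), (36, 5, 23), (36, 5, 35), (36, 5, 36), (40, 12, 13), (40, 12, 19), (40, 12, 35), (40, 12, 40)}
Selection F < F2: {(13, 12, 19), (13, 12, 35), (13, 12, 40), (19, 12, 35), (19, 12, 40), (2, 11, 16), (23, 5, 35), (23, 5, 36), (35, 12, 40), (35, 5, 36)}
Projecting to F2, F: {(16, 2), (19, 13), (35, 13), (35, 19), (35, 23), (36, 23), (36, 35), (40, 13), (40, 19), (40, 35)}

{(16, 2), (19, 13), (35, 13), (35, 19), (35, 23), (36, 23), (36, 35), (40, 13), (40, 19), (40, 35)}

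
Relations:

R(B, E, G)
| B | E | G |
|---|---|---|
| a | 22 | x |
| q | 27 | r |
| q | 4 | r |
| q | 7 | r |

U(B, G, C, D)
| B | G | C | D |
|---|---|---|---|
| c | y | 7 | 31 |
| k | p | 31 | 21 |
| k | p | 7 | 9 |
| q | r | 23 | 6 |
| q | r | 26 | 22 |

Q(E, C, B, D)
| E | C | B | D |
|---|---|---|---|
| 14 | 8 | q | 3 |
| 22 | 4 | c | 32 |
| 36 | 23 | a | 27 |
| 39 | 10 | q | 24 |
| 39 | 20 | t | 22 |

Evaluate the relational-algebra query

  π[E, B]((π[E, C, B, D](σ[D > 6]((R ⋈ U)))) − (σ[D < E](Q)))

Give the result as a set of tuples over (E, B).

{(27, q), (4, q), (7, q)}

Joining R and U on B, G yields {(q, 27, r, 23, 6), (q, 27, r, 26, 22), (q, 4, r, 23, 6), (q, 4, r, 26, 22), (q, 7, r, 23, 6), (q, 7, r, 26, 22)}.
Selection D > 6: {(q, 27, r, 26, 22), (q, 4, r, 26, 22), (q, 7, r, 26, 22)}
π_{E, C, B, D} gives {(27, 26, q, 22), (4, 26, q, 22), (7, 26, q, 22)}.
Selection D < E: {(14, 8, q, 3), (36, 23, a, 27), (39, 10, q, 24), (39, 20, t, 22)}
Taking the difference: {(27, 26, q, 22), (4, 26, q, 22), (7, 26, q, 22)}
π_{E, B} gives {(27, q), (4, q), (7, q)}.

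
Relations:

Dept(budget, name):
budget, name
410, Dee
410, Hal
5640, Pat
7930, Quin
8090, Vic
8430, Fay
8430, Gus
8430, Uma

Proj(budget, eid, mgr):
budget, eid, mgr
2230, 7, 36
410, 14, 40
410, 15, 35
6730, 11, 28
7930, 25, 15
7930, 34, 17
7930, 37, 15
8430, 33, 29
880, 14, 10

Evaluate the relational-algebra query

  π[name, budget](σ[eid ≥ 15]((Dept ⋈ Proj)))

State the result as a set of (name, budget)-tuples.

{(Dee, 410), (Fay, 8430), (Gus, 8430), (Hal, 410), (Quin, 7930), (Uma, 8430)}

Dept ⋈ Proj (natural join on budget): {(410, Dee, 14, 40), (410, Dee, 15, 35), (410, Hal, 14, 40), (410, Hal, 15, 35), (7930, Quin, 25, 15), (7930, Quin, 34, 17), (7930, Quin, 37, 15), (8430, Fay, 33, 29), (8430, Gus, 33, 29), (8430, Uma, 33, 29)}
Apply σ_{eid ≥ 15}; surviving tuples: {(410, Dee, 15, 35), (410, Hal, 15, 35), (7930, Quin, 25, 15), (7930, Quin, 34, 17), (7930, Quin, 37, 15), (8430, Fay, 33, 29), (8430, Gus, 33, 29), (8430, Uma, 33, 29)}
π[name, budget]: project onto (name, budget) (2 duplicate(s) eliminated) → {(Dee, 410), (Fay, 8430), (Gus, 8430), (Hal, 410), (Quin, 7930), (Uma, 8430)}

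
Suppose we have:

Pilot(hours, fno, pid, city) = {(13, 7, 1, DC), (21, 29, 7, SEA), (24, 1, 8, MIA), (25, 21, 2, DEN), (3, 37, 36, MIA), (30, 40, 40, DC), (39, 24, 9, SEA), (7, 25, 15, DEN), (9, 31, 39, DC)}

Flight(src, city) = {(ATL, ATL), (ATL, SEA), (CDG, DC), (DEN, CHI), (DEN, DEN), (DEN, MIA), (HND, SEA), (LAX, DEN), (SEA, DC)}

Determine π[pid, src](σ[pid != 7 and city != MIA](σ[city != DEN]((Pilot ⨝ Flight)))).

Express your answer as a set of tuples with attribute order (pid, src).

Natural join on city: {(13, 7, 1, DC, CDG), (13, 7, 1, DC, SEA), (21, 29, 7, SEA, ATL), (21, 29, 7, SEA, HND), (24, 1, 8, MIA, DEN), (25, 21, 2, DEN, DEN), (25, 21, 2, DEN, LAX), (3, 37, 36, MIA, DEN), (30, 40, 40, DC, CDG), (30, 40, 40, DC, SEA), (39, 24, 9, SEA, ATL), (39, 24, 9, SEA, HND), (7, 25, 15, DEN, DEN), (7, 25, 15, DEN, LAX), (9, 31, 39, DC, CDG), (9, 31, 39, DC, SEA)}
Selection city != DEN: {(13, 7, 1, DC, CDG), (13, 7, 1, DC, SEA), (21, 29, 7, SEA, ATL), (21, 29, 7, SEA, HND), (24, 1, 8, MIA, DEN), (3, 37, 36, MIA, DEN), (30, 40, 40, DC, CDG), (30, 40, 40, DC, SEA), (39, 24, 9, SEA, ATL), (39, 24, 9, SEA, HND), (9, 31, 39, DC, CDG), (9, 31, 39, DC, SEA)}
Selection pid != 7 and city != MIA: {(13, 7, 1, DC, CDG), (13, 7, 1, DC, SEA), (30, 40, 40, DC, CDG), (30, 40, 40, DC, SEA), (39, 24, 9, SEA, ATL), (39, 24, 9, SEA, HND), (9, 31, 39, DC, CDG), (9, 31, 39, DC, SEA)}
π[pid, src]: project onto (pid, src) → {(1, CDG), (1, SEA), (39, CDG), (39, SEA), (40, CDG), (40, SEA), (9, ATL), (9, HND)}

{(1, CDG), (1, SEA), (39, CDG), (39, SEA), (40, CDG), (40, SEA), (9, ATL), (9, HND)}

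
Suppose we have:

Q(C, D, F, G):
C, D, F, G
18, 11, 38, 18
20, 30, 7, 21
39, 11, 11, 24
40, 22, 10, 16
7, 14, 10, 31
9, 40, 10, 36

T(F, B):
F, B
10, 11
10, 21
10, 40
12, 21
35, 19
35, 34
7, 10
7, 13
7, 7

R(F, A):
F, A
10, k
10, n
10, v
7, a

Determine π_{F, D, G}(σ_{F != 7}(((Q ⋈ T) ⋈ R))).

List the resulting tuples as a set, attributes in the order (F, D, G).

{(10, 14, 31), (10, 22, 16), (10, 40, 36)}

Joining Q and T on F yields {(20, 30, 7, 21, 10), (20, 30, 7, 21, 13), (20, 30, 7, 21, 7), (40, 22, 10, 16, 11), (40, 22, 10, 16, 21), (40, 22, 10, 16, 40), (7, 14, 10, 31, 11), (7, 14, 10, 31, 21), (7, 14, 10, 31, 40), (9, 40, 10, 36, 11), (9, 40, 10, 36, 21), (9, 40, 10, 36, 40)}.
Joining (Q ⋈ T) and R on F yields {(20, 30, 7, 21, 10, a), (20, 30, 7, 21, 13, a), (20, 30, 7, 21, 7, a), (40, 22, 10, 16, 11, k), (40, 22, 10, 16, 11, n), (40, 22, 10, 16, 11, v), (40, 22, 10, 16, 21, k), (40, 22, 10, 16, 21, n), (40, 22, 10, 16, 21, v), (40, 22, 10, 16, 40, k), (40, 22, 10, 16, 40, n), (40, 22, 10, 16, 40, v), (7, 14, 10, 31, 11, k), (7, 14, 10, 31, 11, n), (7, 14, 10, 31, 11, v), (7, 14, 10, 31, 21, k), (7, 14, 10, 31, 21, n), (7, 14, 10, 31, 21, v), (7, 14, 10, 31, 40, k), (7, 14, 10, 31, 40, n), (7, 14, 10, 31, 40, v), (9, 40, 10, 36, 11, k), (9, 40, 10, 36, 11, n), (9, 40, 10, 36, 11, v), (9, 40, 10, 36, 21, k), (9, 40, 10, 36, 21, n), (9, 40, 10, 36, 21, v), (9, 40, 10, 36, 40, k), (9, 40, 10, 36, 40, n), (9, 40, 10, 36, 40, v)}.
Selection F != 7: {(40, 22, 10, 16, 11, k), (40, 22, 10, 16, 11, n), (40, 22, 10, 16, 11, v), (40, 22, 10, 16, 21, k), (40, 22, 10, 16, 21, n), (40, 22, 10, 16, 21, v), (40, 22, 10, 16, 40, k), (40, 22, 10, 16, 40, n), (40, 22, 10, 16, 40, v), (7, 14, 10, 31, 11, k), (7, 14, 10, 31, 11, n), (7, 14, 10, 31, 11, v), (7, 14, 10, 31, 21, k), (7, 14, 10, 31, 21, n), (7, 14, 10, 31, 21, v), (7, 14, 10, 31, 40, k), (7, 14, 10, 31, 40, n), (7, 14, 10, 31, 40, v), (9, 40, 10, 36, 11, k), (9, 40, 10, 36, 11, n), (9, 40, 10, 36, 11, v), (9, 40, 10, 36, 21, k), (9, 40, 10, 36, 21, n), (9, 40, 10, 36, 21, v), (9, 40, 10, 36, 40, k), (9, 40, 10, 36, 40, n), (9, 40, 10, 36, 40, v)}
π[F, D, G]: project onto (F, D, G) (24 duplicate(s) eliminated) → {(10, 14, 31), (10, 22, 16), (10, 40, 36)}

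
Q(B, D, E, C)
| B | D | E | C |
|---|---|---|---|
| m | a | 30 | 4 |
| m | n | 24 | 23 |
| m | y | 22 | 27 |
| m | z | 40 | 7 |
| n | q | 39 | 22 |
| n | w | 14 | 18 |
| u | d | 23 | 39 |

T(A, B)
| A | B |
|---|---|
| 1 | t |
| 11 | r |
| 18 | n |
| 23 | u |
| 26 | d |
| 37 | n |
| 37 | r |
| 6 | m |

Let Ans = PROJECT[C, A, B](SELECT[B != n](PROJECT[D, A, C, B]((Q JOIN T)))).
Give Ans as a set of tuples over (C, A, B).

Natural join on B: {(m, a, 30, 4, 6), (m, n, 24, 23, 6), (m, y, 22, 27, 6), (m, z, 40, 7, 6), (n, q, 39, 22, 18), (n, q, 39, 22, 37), (n, w, 14, 18, 18), (n, w, 14, 18, 37), (u, d, 23, 39, 23)}
Keep only column(s) D, A, C, B: {(a, 6, 4, m), (d, 23, 39, u), (n, 6, 23, m), (q, 18, 22, n), (q, 37, 22, n), (w, 18, 18, n), (w, 37, 18, n), (y, 6, 27, m), (z, 6, 7, m)}
Selection B != n: {(a, 6, 4, m), (d, 23, 39, u), (n, 6, 23, m), (y, 6, 27, m), (z, 6, 7, m)}
Keep only column(s) C, A, B: {(23, 6, m), (27, 6, m), (39, 23, u), (4, 6, m), (7, 6, m)}

{(23, 6, m), (27, 6, m), (39, 23, u), (4, 6, m), (7, 6, m)}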